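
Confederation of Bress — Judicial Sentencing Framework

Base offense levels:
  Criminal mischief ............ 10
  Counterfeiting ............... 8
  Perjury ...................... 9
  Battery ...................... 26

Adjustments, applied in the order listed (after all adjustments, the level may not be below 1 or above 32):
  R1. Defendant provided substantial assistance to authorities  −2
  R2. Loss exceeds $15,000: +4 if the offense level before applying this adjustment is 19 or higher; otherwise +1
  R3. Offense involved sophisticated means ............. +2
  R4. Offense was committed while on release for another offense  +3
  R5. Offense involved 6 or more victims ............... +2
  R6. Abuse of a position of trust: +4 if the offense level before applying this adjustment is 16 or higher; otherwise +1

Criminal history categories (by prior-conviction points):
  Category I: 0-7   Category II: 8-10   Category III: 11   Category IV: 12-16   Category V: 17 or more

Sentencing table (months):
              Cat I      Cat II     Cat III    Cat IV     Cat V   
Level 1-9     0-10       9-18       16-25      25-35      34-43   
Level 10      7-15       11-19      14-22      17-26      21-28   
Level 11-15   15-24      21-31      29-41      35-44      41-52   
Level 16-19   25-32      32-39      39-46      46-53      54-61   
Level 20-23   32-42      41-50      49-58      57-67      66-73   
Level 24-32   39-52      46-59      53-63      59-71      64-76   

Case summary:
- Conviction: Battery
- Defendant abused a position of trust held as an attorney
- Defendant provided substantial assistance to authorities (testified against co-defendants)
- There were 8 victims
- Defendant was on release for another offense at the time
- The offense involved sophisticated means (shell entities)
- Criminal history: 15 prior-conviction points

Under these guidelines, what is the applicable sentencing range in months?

59-71 months

Base offense level for battery: 26.
R1 applies: 26 − 2 = 24.
R2 does not apply.
R3 applies: 24 + 2 = 26.
R4 applies: 26 + 3 = 29.
R5 applies: 29 + 2 = 31.
R6 applies (level before this adjustment is 31 ≥ 16, so +4): 31 + 4 = 35.
Level 35 exceeds the maximum of 32; capped at 32.
Final offense level: 32.
Criminal history: 15 prior points → Category IV (12-16).
Level 32 falls in the 24-32 band.
Grid: Level 24-32 × Category IV = 59-71 months.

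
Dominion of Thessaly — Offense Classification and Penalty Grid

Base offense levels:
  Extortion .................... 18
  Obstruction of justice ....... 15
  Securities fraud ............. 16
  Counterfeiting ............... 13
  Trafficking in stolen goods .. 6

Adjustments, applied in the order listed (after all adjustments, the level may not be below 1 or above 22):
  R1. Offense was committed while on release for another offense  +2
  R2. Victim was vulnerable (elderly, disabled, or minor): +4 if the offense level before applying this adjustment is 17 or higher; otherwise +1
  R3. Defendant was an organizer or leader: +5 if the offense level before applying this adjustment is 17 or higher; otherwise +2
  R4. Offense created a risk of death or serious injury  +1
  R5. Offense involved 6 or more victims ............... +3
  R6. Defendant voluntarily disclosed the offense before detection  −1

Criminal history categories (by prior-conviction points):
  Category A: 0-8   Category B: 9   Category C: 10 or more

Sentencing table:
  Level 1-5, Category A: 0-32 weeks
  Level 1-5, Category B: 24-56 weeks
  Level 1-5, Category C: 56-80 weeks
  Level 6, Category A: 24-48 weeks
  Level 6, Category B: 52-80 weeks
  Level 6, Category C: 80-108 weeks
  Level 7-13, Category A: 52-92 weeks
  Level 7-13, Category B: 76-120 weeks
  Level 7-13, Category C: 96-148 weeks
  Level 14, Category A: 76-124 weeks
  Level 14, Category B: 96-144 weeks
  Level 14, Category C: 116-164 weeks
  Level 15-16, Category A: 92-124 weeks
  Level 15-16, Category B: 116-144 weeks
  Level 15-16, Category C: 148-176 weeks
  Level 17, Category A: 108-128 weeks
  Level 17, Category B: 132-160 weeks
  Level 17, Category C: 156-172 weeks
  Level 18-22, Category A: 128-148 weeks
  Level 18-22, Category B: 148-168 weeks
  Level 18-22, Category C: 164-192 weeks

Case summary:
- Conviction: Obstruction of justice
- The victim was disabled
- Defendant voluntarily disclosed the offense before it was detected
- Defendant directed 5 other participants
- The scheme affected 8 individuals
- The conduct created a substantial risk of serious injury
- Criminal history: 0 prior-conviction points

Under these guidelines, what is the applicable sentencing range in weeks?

128-148 weeks

Base offense level for obstruction of justice: 15.
R2 applies (level before this adjustment is 15 < 17, so +1): 15 + 1 = 16.
R3 applies (level before this adjustment is 16 < 17, so +2): 16 + 2 = 18.
R4 applies: 18 + 1 = 19.
R5 applies: 19 + 3 = 22.
R6 applies: 22 − 1 = 21.
Final offense level: 21.
Criminal history: 0 prior points → Category A (0-8).
Level 21 falls in the 18-22 band.
Grid: Level 18-22 × Category A = 128-148 weeks.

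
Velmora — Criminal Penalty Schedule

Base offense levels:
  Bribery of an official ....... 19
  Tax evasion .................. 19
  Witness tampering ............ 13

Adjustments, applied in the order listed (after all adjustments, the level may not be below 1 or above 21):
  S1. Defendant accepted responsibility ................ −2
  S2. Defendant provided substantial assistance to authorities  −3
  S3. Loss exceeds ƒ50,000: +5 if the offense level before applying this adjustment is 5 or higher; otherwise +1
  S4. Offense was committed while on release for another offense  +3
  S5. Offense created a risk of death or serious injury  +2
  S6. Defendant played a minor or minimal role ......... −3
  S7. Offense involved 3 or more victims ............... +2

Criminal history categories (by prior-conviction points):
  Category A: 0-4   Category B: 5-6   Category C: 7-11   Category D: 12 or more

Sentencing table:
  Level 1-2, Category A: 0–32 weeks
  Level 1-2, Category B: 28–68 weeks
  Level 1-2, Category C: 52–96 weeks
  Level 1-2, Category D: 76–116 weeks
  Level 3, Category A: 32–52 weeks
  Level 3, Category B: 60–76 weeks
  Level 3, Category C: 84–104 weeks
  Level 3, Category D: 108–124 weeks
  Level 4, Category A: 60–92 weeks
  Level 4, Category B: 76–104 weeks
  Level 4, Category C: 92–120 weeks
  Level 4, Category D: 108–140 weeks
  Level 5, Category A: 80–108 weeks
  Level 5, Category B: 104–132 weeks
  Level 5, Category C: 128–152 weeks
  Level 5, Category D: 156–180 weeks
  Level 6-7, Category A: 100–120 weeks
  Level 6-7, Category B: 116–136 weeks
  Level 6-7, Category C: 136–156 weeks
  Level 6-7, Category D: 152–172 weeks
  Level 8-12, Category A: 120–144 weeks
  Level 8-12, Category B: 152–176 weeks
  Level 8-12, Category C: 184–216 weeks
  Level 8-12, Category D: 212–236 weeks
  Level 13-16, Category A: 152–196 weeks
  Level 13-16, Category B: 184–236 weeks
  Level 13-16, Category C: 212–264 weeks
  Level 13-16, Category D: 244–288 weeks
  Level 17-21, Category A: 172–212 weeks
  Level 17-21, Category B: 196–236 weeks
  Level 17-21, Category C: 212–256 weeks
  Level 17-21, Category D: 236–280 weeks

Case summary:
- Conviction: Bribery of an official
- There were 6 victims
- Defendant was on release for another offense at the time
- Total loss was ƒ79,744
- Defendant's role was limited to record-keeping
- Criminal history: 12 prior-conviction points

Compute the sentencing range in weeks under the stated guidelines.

236-280 weeks

Base offense level for bribery of an official: 19.
S1 does not apply.
S3 applies (level before this adjustment is 19 ≥ 5, so +5): 19 + 5 = 24.
S4 applies: 24 + 3 = 27.
S6 applies: 27 − 3 = 24.
S7 applies: 24 + 2 = 26.
Level 26 exceeds the maximum of 21; capped at 21.
Final offense level: 21.
Criminal history: 12 prior points → Category D (12+).
Level 21 falls in the 17-21 band.
Grid: Level 17-21 × Category D = 236-280 weeks.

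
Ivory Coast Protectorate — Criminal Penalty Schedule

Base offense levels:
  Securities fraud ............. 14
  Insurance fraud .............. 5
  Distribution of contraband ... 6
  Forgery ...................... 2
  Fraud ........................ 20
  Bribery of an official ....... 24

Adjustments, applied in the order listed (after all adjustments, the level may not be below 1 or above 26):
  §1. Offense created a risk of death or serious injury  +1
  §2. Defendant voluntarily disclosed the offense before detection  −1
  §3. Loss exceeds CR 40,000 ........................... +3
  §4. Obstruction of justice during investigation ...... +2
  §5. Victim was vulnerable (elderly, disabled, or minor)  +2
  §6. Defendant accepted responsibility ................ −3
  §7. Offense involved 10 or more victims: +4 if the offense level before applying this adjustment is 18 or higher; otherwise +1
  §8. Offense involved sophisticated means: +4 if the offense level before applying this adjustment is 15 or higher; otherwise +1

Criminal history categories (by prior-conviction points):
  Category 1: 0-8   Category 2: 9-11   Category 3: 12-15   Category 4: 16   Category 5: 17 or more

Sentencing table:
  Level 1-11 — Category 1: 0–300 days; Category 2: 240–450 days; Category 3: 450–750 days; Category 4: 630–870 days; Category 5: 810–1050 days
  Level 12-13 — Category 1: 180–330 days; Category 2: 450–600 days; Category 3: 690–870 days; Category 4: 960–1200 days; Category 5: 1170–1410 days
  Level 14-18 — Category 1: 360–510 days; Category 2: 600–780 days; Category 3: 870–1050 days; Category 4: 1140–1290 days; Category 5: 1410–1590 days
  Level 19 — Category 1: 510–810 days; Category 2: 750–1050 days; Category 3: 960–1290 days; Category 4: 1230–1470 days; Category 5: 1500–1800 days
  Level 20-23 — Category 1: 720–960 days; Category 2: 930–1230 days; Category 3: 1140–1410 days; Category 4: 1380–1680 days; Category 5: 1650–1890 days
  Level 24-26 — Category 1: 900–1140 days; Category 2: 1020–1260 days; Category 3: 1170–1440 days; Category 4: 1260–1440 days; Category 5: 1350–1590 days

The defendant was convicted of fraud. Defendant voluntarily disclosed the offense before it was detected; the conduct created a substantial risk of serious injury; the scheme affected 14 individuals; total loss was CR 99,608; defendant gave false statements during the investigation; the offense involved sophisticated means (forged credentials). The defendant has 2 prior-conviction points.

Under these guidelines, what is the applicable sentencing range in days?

900-1140 days

Base offense level for fraud: 20.
§1 applies: 20 + 1 = 21.
§2 applies: 21 − 1 = 20.
§3 applies: 20 + 3 = 23.
§4 applies: 23 + 2 = 25.
§5 does not apply.
§7 applies (level before this adjustment is 25 ≥ 18, so +4): 25 + 4 = 29.
§8 applies (level before this adjustment is 29 ≥ 15, so +4): 29 + 4 = 33.
Level 33 exceeds the maximum of 26; capped at 26.
Final offense level: 26.
Criminal history: 2 prior points → Category 1 (0-8).
Level 26 falls in the 24-26 band.
Grid: Level 24-26 × Category 1 = 900-1140 days.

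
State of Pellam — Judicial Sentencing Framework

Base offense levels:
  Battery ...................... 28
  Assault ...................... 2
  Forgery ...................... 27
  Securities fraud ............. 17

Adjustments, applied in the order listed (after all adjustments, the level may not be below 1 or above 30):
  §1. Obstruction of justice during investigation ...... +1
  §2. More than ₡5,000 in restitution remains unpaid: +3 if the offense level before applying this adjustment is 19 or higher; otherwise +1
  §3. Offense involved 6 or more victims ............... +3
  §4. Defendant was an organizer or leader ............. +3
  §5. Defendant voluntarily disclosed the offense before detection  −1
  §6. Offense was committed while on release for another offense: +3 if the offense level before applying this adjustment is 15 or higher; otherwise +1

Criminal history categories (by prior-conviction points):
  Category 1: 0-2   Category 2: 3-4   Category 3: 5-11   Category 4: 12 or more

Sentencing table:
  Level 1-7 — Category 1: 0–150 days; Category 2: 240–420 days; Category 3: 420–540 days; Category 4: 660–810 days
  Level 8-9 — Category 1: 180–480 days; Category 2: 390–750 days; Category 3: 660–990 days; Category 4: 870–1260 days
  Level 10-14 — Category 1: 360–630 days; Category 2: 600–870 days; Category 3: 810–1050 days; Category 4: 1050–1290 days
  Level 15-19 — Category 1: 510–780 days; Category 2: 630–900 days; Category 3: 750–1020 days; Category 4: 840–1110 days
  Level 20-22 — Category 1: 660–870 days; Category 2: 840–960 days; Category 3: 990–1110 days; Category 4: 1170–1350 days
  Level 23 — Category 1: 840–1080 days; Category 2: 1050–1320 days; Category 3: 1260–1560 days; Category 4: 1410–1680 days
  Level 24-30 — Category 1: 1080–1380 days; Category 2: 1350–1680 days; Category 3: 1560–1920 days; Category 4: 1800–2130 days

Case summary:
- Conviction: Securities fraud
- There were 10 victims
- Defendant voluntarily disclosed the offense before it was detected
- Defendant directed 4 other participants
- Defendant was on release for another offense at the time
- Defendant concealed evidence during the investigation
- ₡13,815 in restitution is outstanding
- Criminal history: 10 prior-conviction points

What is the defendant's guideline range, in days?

1560-1920 days

Base offense level for securities fraud: 17.
§1 applies: 17 + 1 = 18.
§2 applies (level before this adjustment is 18 < 19, so +1): 18 + 1 = 19.
§3 applies: 19 + 3 = 22.
§4 applies: 22 + 3 = 25.
§5 applies: 25 − 1 = 24.
§6 applies (level before this adjustment is 24 ≥ 15, so +3): 24 + 3 = 27.
Final offense level: 27.
Criminal history: 10 prior points → Category 3 (5-11).
Level 27 falls in the 24-30 band.
Grid: Level 24-30 × Category 3 = 1560-1920 days.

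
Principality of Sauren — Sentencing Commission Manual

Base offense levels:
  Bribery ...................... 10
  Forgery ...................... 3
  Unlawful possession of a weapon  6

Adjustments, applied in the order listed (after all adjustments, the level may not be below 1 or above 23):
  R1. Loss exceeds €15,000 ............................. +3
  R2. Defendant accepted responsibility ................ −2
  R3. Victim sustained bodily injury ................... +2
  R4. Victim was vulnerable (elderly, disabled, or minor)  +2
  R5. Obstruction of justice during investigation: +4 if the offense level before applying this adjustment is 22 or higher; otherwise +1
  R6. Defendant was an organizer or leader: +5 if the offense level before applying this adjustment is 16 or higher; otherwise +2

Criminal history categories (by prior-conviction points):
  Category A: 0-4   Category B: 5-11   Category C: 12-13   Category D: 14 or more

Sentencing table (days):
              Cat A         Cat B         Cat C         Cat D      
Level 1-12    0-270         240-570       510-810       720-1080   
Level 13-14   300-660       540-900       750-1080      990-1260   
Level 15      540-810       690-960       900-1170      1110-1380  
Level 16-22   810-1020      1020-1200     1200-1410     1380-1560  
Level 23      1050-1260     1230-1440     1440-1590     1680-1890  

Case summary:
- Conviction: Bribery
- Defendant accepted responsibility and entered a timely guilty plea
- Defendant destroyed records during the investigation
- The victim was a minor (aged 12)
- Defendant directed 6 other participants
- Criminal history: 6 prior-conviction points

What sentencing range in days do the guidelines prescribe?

540-900 days

Base offense level for bribery: 10.
R2 applies: 10 − 2 = 8.
R3 does not apply.
R4 applies: 8 + 2 = 10.
R5 applies (level before this adjustment is 10 < 22, so +1): 10 + 1 = 11.
R6 applies (level before this adjustment is 11 < 16, so +2): 11 + 2 = 13.
Final offense level: 13.
Criminal history: 6 prior points → Category B (5-11).
Level 13 falls in the 13-14 band.
Grid: Level 13-14 × Category B = 540-900 days.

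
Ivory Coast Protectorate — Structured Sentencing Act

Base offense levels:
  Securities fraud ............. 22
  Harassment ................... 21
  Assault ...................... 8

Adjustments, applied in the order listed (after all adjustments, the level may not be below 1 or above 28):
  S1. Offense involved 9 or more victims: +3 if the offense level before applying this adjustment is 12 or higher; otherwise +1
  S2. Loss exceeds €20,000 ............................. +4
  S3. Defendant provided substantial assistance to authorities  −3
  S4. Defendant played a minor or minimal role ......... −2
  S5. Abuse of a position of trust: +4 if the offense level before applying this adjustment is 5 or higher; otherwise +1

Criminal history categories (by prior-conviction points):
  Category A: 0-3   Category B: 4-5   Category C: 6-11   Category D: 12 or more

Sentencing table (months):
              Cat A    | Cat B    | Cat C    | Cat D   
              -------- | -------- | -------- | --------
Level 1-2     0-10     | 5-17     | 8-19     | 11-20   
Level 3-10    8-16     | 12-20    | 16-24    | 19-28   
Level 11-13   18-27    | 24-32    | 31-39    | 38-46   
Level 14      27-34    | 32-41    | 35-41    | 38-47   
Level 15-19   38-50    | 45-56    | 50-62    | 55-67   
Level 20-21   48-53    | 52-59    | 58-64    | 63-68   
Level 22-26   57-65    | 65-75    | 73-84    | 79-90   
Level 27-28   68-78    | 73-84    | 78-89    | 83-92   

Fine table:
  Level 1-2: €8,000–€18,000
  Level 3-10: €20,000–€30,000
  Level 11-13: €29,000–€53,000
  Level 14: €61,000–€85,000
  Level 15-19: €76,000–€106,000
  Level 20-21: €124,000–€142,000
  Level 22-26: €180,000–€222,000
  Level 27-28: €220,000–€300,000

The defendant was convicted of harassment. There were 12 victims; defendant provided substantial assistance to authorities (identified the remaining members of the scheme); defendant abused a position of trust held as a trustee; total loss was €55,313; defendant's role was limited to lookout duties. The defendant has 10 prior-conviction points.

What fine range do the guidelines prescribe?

Base offense level for harassment: 21.
S1 applies (level before this adjustment is 21 ≥ 12, so +3): 21 + 3 = 24.
S2 applies: 24 + 4 = 28.
S3 applies: 28 − 3 = 25.
S4 applies: 25 − 2 = 23.
S5 applies (level before this adjustment is 23 ≥ 5, so +4): 23 + 4 = 27.
Final offense level: 27.
Level 27 falls in the 27-28 band.
Fine table: Level 27-28 → €220,000–€300,000.

€220,000–€300,000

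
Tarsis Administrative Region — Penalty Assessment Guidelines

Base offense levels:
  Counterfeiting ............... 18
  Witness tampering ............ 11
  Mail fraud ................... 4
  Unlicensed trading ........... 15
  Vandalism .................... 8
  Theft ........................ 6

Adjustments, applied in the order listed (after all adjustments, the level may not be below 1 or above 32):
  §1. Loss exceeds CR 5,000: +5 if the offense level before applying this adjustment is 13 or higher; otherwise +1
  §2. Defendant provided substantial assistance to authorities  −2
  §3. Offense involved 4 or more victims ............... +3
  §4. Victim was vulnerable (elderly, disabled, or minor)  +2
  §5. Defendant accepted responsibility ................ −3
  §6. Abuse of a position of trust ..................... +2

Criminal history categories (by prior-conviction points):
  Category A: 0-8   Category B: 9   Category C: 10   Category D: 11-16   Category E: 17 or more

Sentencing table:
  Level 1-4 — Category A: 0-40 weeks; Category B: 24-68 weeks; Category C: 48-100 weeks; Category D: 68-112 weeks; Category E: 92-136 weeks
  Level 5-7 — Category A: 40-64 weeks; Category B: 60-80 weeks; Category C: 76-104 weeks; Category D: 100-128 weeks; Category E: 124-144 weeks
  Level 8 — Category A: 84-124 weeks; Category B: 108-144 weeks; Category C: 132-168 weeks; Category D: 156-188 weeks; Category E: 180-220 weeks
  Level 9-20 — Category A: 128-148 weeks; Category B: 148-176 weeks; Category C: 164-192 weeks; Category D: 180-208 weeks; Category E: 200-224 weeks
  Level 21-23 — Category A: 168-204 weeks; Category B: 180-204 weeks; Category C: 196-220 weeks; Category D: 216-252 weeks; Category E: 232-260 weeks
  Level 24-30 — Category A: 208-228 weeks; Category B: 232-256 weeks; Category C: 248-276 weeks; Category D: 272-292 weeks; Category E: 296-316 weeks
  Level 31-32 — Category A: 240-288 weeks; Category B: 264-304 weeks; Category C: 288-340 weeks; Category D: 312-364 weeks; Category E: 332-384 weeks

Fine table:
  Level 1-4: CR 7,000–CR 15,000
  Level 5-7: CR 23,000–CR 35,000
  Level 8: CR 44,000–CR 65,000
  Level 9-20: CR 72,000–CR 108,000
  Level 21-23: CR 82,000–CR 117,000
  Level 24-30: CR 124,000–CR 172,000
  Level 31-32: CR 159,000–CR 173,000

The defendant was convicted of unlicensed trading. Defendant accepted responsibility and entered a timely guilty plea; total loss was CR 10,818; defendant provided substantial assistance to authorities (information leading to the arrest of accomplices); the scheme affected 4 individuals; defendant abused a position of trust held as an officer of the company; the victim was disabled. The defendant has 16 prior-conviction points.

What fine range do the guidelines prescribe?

Base offense level for unlicensed trading: 15.
§1 applies (level before this adjustment is 15 ≥ 13, so +5): 15 + 5 = 20.
§2 applies: 20 − 2 = 18.
§3 applies: 18 + 3 = 21.
§4 applies: 21 + 2 = 23.
§5 applies: 23 − 3 = 20.
§6 applies: 20 + 2 = 22.
Final offense level: 22.
Level 22 falls in the 21-23 band.
Fine table: Level 21-23 → CR 82,000–CR 117,000.

CR 82,000–CR 117,000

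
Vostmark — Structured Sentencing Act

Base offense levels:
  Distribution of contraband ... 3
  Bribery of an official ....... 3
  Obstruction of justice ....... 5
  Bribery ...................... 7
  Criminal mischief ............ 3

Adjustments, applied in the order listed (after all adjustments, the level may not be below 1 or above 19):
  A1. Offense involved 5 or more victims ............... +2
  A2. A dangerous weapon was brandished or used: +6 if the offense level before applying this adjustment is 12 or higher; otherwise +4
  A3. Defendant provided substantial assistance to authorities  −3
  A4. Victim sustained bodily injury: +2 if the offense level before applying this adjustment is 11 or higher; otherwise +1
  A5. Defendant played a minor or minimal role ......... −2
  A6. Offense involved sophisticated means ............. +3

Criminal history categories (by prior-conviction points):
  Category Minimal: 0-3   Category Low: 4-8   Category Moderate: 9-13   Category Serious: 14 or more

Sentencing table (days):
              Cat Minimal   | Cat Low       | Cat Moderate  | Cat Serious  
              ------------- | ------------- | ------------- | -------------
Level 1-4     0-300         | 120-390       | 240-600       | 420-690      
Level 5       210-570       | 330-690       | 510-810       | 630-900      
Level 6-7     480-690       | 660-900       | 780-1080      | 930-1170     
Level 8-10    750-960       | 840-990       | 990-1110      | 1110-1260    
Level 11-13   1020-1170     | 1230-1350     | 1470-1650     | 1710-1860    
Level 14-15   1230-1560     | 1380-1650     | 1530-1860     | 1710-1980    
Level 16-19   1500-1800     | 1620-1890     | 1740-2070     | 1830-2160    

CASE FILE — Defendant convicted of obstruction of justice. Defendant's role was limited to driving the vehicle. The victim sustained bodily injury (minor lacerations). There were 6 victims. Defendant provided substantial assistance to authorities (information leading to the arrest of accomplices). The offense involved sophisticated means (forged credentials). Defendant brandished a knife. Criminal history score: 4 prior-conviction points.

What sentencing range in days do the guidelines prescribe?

840-990 days

Base offense level for obstruction of justice: 5.
A1 applies: 5 + 2 = 7.
A2 applies (level before this adjustment is 7 < 12, so +4): 7 + 4 = 11.
A3 applies: 11 − 3 = 8.
A4 applies (level before this adjustment is 8 < 11, so +1): 8 + 1 = 9.
A5 applies: 9 − 2 = 7.
A6 applies: 7 + 3 = 10.
Final offense level: 10.
Criminal history: 4 prior points → Category Low (4-8).
Level 10 falls in the 8-10 band.
Grid: Level 8-10 × Category Low = 840-990 days.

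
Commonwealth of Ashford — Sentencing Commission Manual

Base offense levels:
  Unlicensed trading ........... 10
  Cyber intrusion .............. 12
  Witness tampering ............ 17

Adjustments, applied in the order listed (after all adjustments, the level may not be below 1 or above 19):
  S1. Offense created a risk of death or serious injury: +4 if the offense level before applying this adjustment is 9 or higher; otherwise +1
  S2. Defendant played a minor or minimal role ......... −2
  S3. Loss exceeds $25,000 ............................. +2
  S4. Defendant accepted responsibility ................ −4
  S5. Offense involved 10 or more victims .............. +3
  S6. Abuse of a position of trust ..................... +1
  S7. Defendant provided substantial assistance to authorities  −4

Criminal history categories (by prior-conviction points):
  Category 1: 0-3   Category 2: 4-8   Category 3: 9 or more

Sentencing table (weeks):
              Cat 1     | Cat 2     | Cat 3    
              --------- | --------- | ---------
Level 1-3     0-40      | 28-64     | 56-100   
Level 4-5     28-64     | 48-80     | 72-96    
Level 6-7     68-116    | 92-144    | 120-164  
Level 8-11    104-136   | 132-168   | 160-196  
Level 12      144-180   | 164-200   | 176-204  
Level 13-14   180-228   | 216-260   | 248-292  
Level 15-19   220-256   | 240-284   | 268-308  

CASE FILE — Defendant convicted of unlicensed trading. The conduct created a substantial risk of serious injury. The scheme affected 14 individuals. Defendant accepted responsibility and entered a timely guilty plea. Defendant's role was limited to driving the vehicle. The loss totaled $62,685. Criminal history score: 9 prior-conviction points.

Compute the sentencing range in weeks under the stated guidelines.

Base offense level for unlicensed trading: 10.
S1 applies (level before this adjustment is 10 ≥ 9, so +4): 10 + 4 = 14.
S2 applies: 14 − 2 = 12.
S3 applies: 12 + 2 = 14.
S4 applies: 14 − 4 = 10.
S5 applies: 10 + 3 = 13.
Final offense level: 13.
Criminal history: 9 prior points → Category 3 (9+).
Level 13 falls in the 13-14 band.
Grid: Level 13-14 × Category 3 = 248-292 weeks.

248-292 weeks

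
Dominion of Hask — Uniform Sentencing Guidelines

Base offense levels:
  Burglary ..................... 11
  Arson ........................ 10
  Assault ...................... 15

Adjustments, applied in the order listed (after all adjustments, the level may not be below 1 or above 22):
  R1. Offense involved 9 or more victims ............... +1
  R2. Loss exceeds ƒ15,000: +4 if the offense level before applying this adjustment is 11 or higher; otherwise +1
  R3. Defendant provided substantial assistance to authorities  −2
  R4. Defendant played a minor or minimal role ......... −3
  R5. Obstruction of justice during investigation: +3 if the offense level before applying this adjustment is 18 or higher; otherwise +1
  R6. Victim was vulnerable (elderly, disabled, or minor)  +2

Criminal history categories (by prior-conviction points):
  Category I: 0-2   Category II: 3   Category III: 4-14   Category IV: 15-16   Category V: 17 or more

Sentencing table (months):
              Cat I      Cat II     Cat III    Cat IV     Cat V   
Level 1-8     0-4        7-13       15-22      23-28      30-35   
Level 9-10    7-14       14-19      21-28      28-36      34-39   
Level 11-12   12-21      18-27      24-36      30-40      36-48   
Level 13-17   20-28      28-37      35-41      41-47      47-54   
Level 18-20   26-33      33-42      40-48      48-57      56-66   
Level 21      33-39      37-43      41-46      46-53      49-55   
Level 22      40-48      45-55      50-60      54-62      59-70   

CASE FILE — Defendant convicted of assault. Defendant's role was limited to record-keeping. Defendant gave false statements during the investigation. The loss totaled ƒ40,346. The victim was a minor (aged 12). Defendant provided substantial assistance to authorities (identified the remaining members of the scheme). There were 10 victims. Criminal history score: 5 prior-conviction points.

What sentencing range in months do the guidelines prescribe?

40-48 months

Base offense level for assault: 15.
R1 applies: 15 + 1 = 16.
R2 applies (level before this adjustment is 16 ≥ 11, so +4): 16 + 4 = 20.
R3 applies: 20 − 2 = 18.
R4 applies: 18 − 3 = 15.
R5 applies (level before this adjustment is 15 < 18, so +1): 15 + 1 = 16.
R6 applies: 16 + 2 = 18.
Final offense level: 18.
Criminal history: 5 prior points → Category III (4-14).
Level 18 falls in the 18-20 band.
Grid: Level 18-20 × Category III = 40-48 months.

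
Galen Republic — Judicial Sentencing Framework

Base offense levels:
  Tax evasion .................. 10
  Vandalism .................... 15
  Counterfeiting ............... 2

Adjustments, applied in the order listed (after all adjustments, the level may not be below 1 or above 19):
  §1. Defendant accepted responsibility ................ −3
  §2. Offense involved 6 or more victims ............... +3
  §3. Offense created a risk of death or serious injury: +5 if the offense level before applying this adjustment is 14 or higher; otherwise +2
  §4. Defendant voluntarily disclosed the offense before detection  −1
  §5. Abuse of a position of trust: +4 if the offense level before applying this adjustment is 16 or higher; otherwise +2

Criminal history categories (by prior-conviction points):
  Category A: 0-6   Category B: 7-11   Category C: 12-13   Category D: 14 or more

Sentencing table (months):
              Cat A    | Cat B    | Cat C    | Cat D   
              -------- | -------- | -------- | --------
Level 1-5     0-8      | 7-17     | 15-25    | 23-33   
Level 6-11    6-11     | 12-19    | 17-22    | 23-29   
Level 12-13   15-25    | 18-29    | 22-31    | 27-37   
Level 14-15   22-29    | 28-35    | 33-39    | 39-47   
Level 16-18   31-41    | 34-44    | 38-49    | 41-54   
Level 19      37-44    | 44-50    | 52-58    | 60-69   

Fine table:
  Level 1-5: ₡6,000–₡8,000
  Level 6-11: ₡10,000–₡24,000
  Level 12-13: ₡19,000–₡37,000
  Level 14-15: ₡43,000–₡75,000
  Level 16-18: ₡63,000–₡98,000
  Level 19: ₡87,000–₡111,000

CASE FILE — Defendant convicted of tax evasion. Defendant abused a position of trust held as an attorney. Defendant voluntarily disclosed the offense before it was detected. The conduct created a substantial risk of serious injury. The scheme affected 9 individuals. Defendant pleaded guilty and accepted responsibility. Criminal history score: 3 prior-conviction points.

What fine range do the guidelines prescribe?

₡19,000–₡37,000

Base offense level for tax evasion: 10.
§1 applies: 10 − 3 = 7.
§2 applies: 7 + 3 = 10.
§3 applies (level before this adjustment is 10 < 14, so +2): 10 + 2 = 12.
§4 applies: 12 − 1 = 11.
§5 applies (level before this adjustment is 11 < 16, so +2): 11 + 2 = 13.
Final offense level: 13.
Level 13 falls in the 12-13 band.
Fine table: Level 12-13 → ₡19,000–₡37,000.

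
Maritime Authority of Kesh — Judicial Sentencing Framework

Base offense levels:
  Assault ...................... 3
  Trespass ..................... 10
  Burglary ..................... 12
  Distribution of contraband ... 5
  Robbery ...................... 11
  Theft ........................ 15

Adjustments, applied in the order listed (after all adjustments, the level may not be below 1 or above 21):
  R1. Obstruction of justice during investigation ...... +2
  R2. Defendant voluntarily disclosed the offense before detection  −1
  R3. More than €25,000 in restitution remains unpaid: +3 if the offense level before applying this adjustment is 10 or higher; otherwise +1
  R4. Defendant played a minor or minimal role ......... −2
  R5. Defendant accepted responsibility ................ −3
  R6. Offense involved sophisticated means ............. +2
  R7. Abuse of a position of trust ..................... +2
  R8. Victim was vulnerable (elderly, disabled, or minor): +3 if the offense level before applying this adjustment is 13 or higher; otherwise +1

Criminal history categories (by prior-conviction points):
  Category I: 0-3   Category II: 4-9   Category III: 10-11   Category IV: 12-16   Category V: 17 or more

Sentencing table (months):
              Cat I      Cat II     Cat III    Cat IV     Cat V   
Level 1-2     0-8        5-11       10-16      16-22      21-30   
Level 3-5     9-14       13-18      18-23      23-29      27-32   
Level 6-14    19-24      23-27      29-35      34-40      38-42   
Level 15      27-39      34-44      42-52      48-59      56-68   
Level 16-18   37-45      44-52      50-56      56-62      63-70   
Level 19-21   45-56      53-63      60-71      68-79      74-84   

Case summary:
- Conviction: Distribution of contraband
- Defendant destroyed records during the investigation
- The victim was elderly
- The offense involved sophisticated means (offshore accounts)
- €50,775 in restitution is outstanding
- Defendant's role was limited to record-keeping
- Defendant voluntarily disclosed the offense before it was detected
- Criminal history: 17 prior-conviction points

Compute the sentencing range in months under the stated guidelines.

38-42 months

Base offense level for distribution of contraband: 5.
R1 applies: 5 + 2 = 7.
R2 applies: 7 − 1 = 6.
R3 applies (level before this adjustment is 6 < 10, so +1): 6 + 1 = 7.
R4 applies: 7 − 2 = 5.
R6 applies: 5 + 2 = 7.
R8 applies (level before this adjustment is 7 < 13, so +1): 7 + 1 = 8.
Final offense level: 8.
Criminal history: 17 prior points → Category V (17+).
Level 8 falls in the 6-14 band.
Grid: Level 6-14 × Category V = 38-42 months.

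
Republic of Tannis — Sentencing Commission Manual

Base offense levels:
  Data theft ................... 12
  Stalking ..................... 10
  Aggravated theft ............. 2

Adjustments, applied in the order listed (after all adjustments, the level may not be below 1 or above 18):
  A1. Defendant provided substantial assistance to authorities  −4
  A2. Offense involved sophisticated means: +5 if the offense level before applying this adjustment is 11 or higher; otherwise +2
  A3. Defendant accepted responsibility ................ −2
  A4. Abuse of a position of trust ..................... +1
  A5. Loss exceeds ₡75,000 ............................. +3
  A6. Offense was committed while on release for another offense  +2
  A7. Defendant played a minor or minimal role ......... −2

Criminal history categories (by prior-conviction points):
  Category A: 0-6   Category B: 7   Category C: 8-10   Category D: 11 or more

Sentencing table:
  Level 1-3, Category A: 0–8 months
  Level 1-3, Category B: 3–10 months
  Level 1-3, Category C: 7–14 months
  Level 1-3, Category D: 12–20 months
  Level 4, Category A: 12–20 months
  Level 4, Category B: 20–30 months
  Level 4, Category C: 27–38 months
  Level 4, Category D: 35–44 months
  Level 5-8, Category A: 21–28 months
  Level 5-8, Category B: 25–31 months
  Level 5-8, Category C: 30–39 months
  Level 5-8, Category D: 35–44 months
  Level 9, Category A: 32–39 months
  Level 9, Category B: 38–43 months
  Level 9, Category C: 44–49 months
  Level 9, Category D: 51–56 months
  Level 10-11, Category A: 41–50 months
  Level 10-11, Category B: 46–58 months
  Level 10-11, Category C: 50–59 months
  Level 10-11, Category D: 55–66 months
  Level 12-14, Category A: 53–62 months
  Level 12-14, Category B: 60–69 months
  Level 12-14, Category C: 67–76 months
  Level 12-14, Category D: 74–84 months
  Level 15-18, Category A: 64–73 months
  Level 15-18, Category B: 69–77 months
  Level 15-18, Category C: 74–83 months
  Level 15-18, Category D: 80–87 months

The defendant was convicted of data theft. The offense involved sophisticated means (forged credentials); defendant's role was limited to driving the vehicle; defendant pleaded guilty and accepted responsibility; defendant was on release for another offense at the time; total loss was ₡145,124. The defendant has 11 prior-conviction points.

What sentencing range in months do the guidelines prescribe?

80-87 months

Base offense level for data theft: 12.
A1 does not apply.
A2 applies (level before this adjustment is 12 ≥ 11, so +5): 12 + 5 = 17.
A3 applies: 17 − 2 = 15.
A5 applies: 15 + 3 = 18.
A6 applies: 18 + 2 = 20.
A7 applies: 20 − 2 = 18.
Final offense level: 18.
Criminal history: 11 prior points → Category D (11+).
Level 18 falls in the 15-18 band.
Grid: Level 15-18 × Category D = 80-87 months.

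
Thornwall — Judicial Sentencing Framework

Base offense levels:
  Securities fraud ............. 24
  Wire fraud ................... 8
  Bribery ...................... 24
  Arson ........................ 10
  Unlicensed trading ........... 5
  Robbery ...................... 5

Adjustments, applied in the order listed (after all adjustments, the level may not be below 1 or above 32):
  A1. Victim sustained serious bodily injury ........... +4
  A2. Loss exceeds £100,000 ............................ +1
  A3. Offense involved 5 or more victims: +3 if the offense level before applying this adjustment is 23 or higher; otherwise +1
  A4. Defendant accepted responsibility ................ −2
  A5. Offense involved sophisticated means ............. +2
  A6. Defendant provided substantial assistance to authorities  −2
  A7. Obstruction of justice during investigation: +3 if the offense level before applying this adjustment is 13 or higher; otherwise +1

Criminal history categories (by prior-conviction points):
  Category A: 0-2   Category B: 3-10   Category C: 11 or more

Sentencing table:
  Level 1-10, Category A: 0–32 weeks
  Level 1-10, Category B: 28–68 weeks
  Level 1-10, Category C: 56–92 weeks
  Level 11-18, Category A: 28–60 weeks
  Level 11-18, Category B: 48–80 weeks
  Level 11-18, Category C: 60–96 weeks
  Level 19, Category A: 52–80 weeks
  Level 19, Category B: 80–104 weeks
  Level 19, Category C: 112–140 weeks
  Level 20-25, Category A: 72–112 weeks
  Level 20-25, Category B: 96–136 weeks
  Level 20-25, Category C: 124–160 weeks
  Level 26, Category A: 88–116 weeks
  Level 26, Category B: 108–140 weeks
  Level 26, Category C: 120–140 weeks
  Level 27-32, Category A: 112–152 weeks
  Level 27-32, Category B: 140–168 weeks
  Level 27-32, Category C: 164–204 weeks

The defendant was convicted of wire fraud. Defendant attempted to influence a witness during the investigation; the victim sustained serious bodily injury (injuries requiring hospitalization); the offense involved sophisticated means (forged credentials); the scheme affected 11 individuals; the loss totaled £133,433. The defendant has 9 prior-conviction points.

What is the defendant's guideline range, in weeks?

80-104 weeks

Base offense level for wire fraud: 8.
A1 applies: 8 + 4 = 12.
A2 applies: 12 + 1 = 13.
A3 applies (level before this adjustment is 13 < 23, so +1): 13 + 1 = 14.
A4 does not apply.
A5 applies: 14 + 2 = 16.
A7 applies (level before this adjustment is 16 ≥ 13, so +3): 16 + 3 = 19.
Final offense level: 19.
Criminal history: 9 prior points → Category B (3-10).
Level 19 falls in the 19 band.
Grid: Level 19 × Category B = 80-104 weeks.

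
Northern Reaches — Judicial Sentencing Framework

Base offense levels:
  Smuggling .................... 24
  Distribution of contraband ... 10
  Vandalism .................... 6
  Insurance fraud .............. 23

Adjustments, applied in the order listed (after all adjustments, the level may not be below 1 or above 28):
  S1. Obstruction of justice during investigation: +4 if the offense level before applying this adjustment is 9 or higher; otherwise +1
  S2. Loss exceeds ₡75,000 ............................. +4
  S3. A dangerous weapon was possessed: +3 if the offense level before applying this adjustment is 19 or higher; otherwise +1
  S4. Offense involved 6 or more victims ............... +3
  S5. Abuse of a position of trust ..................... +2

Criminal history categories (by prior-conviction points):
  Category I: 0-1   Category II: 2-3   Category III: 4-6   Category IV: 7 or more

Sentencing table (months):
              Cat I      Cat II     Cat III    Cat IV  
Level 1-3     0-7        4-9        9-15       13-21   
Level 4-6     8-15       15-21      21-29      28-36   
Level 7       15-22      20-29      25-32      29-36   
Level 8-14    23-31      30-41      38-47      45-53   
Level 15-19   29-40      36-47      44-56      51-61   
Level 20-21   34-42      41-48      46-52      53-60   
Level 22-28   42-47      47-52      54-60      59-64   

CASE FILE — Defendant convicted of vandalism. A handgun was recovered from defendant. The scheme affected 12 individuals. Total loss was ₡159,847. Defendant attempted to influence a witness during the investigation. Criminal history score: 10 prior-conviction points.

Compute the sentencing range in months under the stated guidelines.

51-61 months

Base offense level for vandalism: 6.
S1 applies (level before this adjustment is 6 < 9, so +1): 6 + 1 = 7.
S2 applies: 7 + 4 = 11.
S3 applies (level before this adjustment is 11 < 19, so +1): 11 + 1 = 12.
S4 applies: 12 + 3 = 15.
Final offense level: 15.
Criminal history: 10 prior points → Category IV (7+).
Level 15 falls in the 15-19 band.
Grid: Level 15-19 × Category IV = 51-61 months.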